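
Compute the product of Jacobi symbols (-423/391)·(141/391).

1

By multiplicativity, (-423·141/391) = (-423/391)·(141/391).
First factor (-423/391):
(-423/391)
  = (359/391)    [-423 ≡ 359 mod 391]
  = -(391/359)    [QR: both ≡ 3 mod 4, sign flips]
  = -(32/359)    [391 ≡ 32 mod 359]
  = -(1/359)    [359 ≡ 7 mod 8 ⇒ (2/359)^5 = +1]
  = -1    [(1/359) = 1]
Second factor (141/391):
(141/391)
  = (391/141)    [QR: 141 ≡ 1 mod 4, sign kept]
  = (109/141)    [391 ≡ 109 mod 141]
  = (141/109)    [QR: 109 ≡ 1 mod 4, sign kept]
  = (32/109)    [141 ≡ 32 mod 109]
  = -(1/109)    [109 ≡ 5 mod 8 ⇒ (2/109)^5 = -1]
  = -1    [(1/109) = 1]
Product: (-1)·(-1) = 1.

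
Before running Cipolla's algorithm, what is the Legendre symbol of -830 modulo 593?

Reduce the numerator: -830 ≡ 356 (mod 593), so (-830|593) = (356|593).
Factor out 2: 356 = 2^2·89. Since 593 ≡ 1 (mod 8), (2|593) = +1, and (2|593)^2 = +1. Now have (89|593).
89 ≡ 1 (mod 4), so quadratic reciprocity gives (89|593) = (593|89). Reduce: 593 ≡ 59 (mod 89). Now have (59|89).
89 ≡ 1 (mod 4), so quadratic reciprocity gives (59|89) = (89|59). Reduce: 89 ≡ 30 (mod 59). Now have (30|59).
Factor out 2: 30 = 2·15. Since 59 ≡ 3 (mod 8), (2|59) = -1. Now have -(15|59).
Both 15 ≡ 3 and 59 ≡ 3 (mod 4), so reciprocity gives (15|59) = -(59|15). Reduce: 59 ≡ 14 (mod 15). Now have (14|15).
Factor out 2: 14 = 2·7. Since 15 ≡ 7 (mod 8), (2|15) = +1. Now have (7|15).
Both 7 ≡ 3 and 15 ≡ 3 (mod 4), so reciprocity gives (7|15) = -(15|7). Reduce: 15 ≡ 1 (mod 7). Now have -(1|7).
(1|7) = 1. Collecting the sign factors: -1.

-1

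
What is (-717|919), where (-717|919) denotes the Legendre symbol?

Pull out -1: (-717|919) = (-1|919)·(717|919). Since 919 ≡ 3 (mod 4), (-1|919) = -1. Now have -(717|919).
717 ≡ 1 (mod 4), so quadratic reciprocity gives (717|919) = (919|717). Reduce: 919 ≡ 202 (mod 717). Now have -(202|717).
Factor out 2: 202 = 2·101. Since 717 ≡ 5 (mod 8), (2|717) = -1. Now have (101|717).
101 ≡ 1 (mod 4), so quadratic reciprocity gives (101|717) = (717|101). Reduce: 717 ≡ 10 (mod 101). Now have (10|101).
Factor out 2: 10 = 2·5. Since 101 ≡ 5 (mod 8), (2|101) = -1. Now have -(5|101).
5 ≡ 1 (mod 4), so quadratic reciprocity gives (5|101) = (101|5). Reduce: 101 ≡ 1 (mod 5). Now have -(1|5).
(1|5) = 1. Collecting the sign factors: -1.

-1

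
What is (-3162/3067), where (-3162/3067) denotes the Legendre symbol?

Reduce the numerator: -3162 ≡ 2972 (mod 3067), so (-3162/3067) = (2972/3067).
Factor out 2: 2972 = 2^2·743. Since 3067 ≡ 3 (mod 8), (2/3067) = -1, and (2/3067)^2 = +1. Now have (743/3067).
Both 743 ≡ 3 and 3067 ≡ 3 (mod 4), so reciprocity gives (743/3067) = -(3067/743). Reduce: 3067 ≡ 95 (mod 743). Now have -(95/743).
Both 95 ≡ 3 and 743 ≡ 3 (mod 4), so reciprocity gives (95/743) = -(743/95). Reduce: 743 ≡ 78 (mod 95). Now have (78/95).
Factor out 2: 78 = 2·39. Since 95 ≡ 7 (mod 8), (2/95) = +1. Now have (39/95).
Both 39 ≡ 3 and 95 ≡ 3 (mod 4), so reciprocity gives (39/95) = -(95/39). Reduce: 95 ≡ 17 (mod 39). Now have -(17/39).
17 ≡ 1 (mod 4), so quadratic reciprocity gives (17/39) = (39/17). Reduce: 39 ≡ 5 (mod 17). Now have -(5/17).
5 ≡ 1 (mod 4), so quadratic reciprocity gives (5/17) = (17/5). Reduce: 17 ≡ 2 (mod 5). Now have -(2/5).
Factor out 2: 2 = 2. Since 5 ≡ 5 (mod 8), (2/5) = -1. Now have (1/5).
(1/5) = 1. Collecting the sign factors: 1.

1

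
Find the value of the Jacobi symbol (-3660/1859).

1

Reduce the numerator: -3660 ≡ 58 (mod 1859), so (-3660/1859) = (58/1859).
Factor out 2: 58 = 2·29. Since 1859 ≡ 3 (mod 8), (2/1859) = -1. Now have -(29/1859).
29 ≡ 1 (mod 4), so quadratic reciprocity gives (29/1859) = (1859/29). Reduce: 1859 ≡ 3 (mod 29). Now have -(3/29).
29 ≡ 1 (mod 4), so quadratic reciprocity gives (3/29) = (29/3). Reduce: 29 ≡ 2 (mod 3). Now have -(2/3).
Factor out 2: 2 = 2. Since 3 ≡ 3 (mod 8), (2/3) = -1. Now have (1/3).
(1/3) = 1. Collecting the sign factors: 1.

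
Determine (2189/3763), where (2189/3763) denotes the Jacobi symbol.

(2189/3763)
  = (3763/2189)    [QR: 2189 ≡ 1 mod 4, sign kept]
  = (1574/2189)    [3763 ≡ 1574 mod 2189]
  = -(787/2189)    [2189 ≡ 5 mod 8 ⇒ (2/2189) = -1]
  = -(2189/787)    [QR: 2189 ≡ 1 mod 4, sign kept]
  = -(615/787)    [2189 ≡ 615 mod 787]
  = (787/615)    [QR: both ≡ 3 mod 4, sign flips]
  = (172/615)    [787 ≡ 172 mod 615]
  = (43/615)    [615 ≡ 7 mod 8 ⇒ (2/615)^2 = +1]
  = -(615/43)    [QR: both ≡ 3 mod 4, sign flips]
  = -(13/43)    [615 ≡ 13 mod 43]
  = -(43/13)    [QR: 13 ≡ 1 mod 4, sign kept]
  = -(4/13)    [43 ≡ 4 mod 13]
  = -(1/13)    [13 ≡ 5 mod 8 ⇒ (2/13)^2 = +1]
  = -1    [(1/13) = 1]

-1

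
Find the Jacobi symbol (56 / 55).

(56 / 55)
  = (1 / 55)    [56 ≡ 1 mod 55]
  = 1    [(1 / 55) = 1]

1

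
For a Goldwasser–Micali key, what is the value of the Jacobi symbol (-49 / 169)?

1

Reduce the numerator: -49 ≡ 120 (mod 169), so (-49 / 169) = (120 / 169).
Factor out 2: 120 = 2^3·15. Since 169 ≡ 1 (mod 8), (2 / 169) = +1, and (2 / 169)^3 = +1. Now have (15 / 169).
169 ≡ 1 (mod 4), so quadratic reciprocity gives (15 / 169) = (169 / 15). Reduce: 169 ≡ 4 (mod 15). Now have (4 / 15).
Factor out 2: 4 = 2^2. Since 15 ≡ 7 (mod 8), (2 / 15) = +1, and (2 / 15)^2 = +1. Now have (1 / 15).
(1 / 15) = 1. Collecting the sign factors: 1.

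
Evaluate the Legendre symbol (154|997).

-1

(154|997)
  = -(77|997)    [997 ≡ 5 mod 8 ⇒ (2|997) = -1]
  = -(997|77)    [QR: 77 ≡ 1 mod 4, sign kept]
  = -(73|77)    [997 ≡ 73 mod 77]
  = -(77|73)    [QR: 73 ≡ 1 mod 4, sign kept]
  = -(4|73)    [77 ≡ 4 mod 73]
  = -(1|73)    [73 ≡ 1 mod 8 ⇒ (2|73)^2 = +1]
  = -1    [(1|73) = 1]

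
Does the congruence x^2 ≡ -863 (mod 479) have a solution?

no

(-863/479)
  = -(863/479)    [479 ≡ 3 mod 4 ⇒ (-1/479) = -1]
  = -(384/479)    [863 ≡ 384 mod 479]
  = -(3/479)    [479 ≡ 7 mod 8 ⇒ (2/479)^7 = +1]
  = (479/3)    [QR: both ≡ 3 mod 4, sign flips]
  = (2/3)    [479 ≡ 2 mod 3]
  = -(1/3)    [3 ≡ 3 mod 8 ⇒ (2/3) = -1]
  = -1    [(1/3) = 1]
(-863/479) = -1, and 479 is prime, so -863 is not a quadratic residue mod 479.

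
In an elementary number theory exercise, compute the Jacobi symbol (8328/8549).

-1

Factor out 2: 8328 = 2^3·1041. Since 8549 ≡ 5 (mod 8), (2/8549) = -1, and (2/8549)^3 = -1. Now have -(1041/8549).
1041 ≡ 1 (mod 4), so quadratic reciprocity gives (1041/8549) = (8549/1041). Reduce: 8549 ≡ 221 (mod 1041). Now have -(221/1041).
221 ≡ 1 (mod 4), so quadratic reciprocity gives (221/1041) = (1041/221). Reduce: 1041 ≡ 157 (mod 221). Now have -(157/221).
157 ≡ 1 (mod 4), so quadratic reciprocity gives (157/221) = (221/157). Reduce: 221 ≡ 64 (mod 157). Now have -(64/157).
Factor out 2: 64 = 2^6. Since 157 ≡ 5 (mod 8), (2/157) = -1, and (2/157)^6 = +1. Now have -(1/157).
(1/157) = 1. Collecting the sign factors: -1.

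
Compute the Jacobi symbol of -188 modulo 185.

-1

Pull out -1: (-188/185) = (-1/185)·(188/185). Since 185 ≡ 1 (mod 4), (-1/185) = +1. Now have (188/185).
Reduce the numerator: 188 ≡ 3 (mod 185), so (188/185) = (3/185).
185 ≡ 1 (mod 4), so quadratic reciprocity gives (3/185) = (185/3). Reduce: 185 ≡ 2 (mod 3). Now have (2/3).
Factor out 2: 2 = 2. Since 3 ≡ 3 (mod 8), (2/3) = -1. Now have -(1/3).
(1/3) = 1. Collecting the sign factors: -1.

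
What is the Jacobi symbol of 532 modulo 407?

-1

(532/407)
  = (125/407)    [532 ≡ 125 mod 407]
  = (407/125)    [QR: 125 ≡ 1 mod 4, sign kept]
  = (32/125)    [407 ≡ 32 mod 125]
  = -(1/125)    [125 ≡ 5 mod 8 ⇒ (2/125)^5 = -1]
  = -1    [(1/125) = 1]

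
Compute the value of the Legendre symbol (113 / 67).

-1

(113 / 67)
  = (46 / 67)    [113 ≡ 46 mod 67]
  = -(23 / 67)    [67 ≡ 3 mod 8 ⇒ (2 / 67) = -1]
  = (67 / 23)    [QR: both ≡ 3 mod 4, sign flips]
  = (21 / 23)    [67 ≡ 21 mod 23]
  = (23 / 21)    [QR: 21 ≡ 1 mod 4, sign kept]
  = (2 / 21)    [23 ≡ 2 mod 21]
  = -(1 / 21)    [21 ≡ 5 mod 8 ⇒ (2 / 21) = -1]
  = -1    [(1 / 21) = 1]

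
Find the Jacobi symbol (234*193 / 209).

1

By multiplicativity, (234·193 / 209) = (234 / 209)·(193 / 209).
First factor (234 / 209):
(234 / 209)
  = (25 / 209)    [234 ≡ 25 mod 209]
  = (209 / 25)    [QR: 25 ≡ 1 mod 4, sign kept]
  = (9 / 25)    [209 ≡ 9 mod 25]
  = (25 / 9)    [QR: 9 ≡ 1 mod 4, sign kept]
  = (7 / 9)    [25 ≡ 7 mod 9]
  = (9 / 7)    [QR: 9 ≡ 1 mod 4, sign kept]
  = (2 / 7)    [9 ≡ 2 mod 7]
  = (1 / 7)    [7 ≡ 7 mod 8 ⇒ (2 / 7) = +1]
  = 1    [(1 / 7) = 1]
Second factor (193 / 209):
(193 / 209)
  = (209 / 193)    [QR: 193 ≡ 1 mod 4, sign kept]
  = (16 / 193)    [209 ≡ 16 mod 193]
  = (1 / 193)    [193 ≡ 1 mod 8 ⇒ (2 / 193)^4 = +1]
  = 1    [(1 / 193) = 1]
Product: (1)·(1) = 1.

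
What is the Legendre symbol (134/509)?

Factor out 2: 134 = 2·67. Since 509 ≡ 5 (mod 8), (2/509) = -1. Now have -(67/509).
509 ≡ 1 (mod 4), so quadratic reciprocity gives (67/509) = (509/67). Reduce: 509 ≡ 40 (mod 67). Now have -(40/67).
Factor out 2: 40 = 2^3·5. Since 67 ≡ 3 (mod 8), (2/67) = -1, and (2/67)^3 = -1. Now have (5/67).
5 ≡ 1 (mod 4), so quadratic reciprocity gives (5/67) = (67/5). Reduce: 67 ≡ 2 (mod 5). Now have (2/5).
Factor out 2: 2 = 2. Since 5 ≡ 5 (mod 8), (2/5) = -1. Now have -(1/5).
(1/5) = 1. Collecting the sign factors: -1.

-1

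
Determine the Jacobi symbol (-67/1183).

(-67/1183)
  = -(67/1183)    [1183 ≡ 3 mod 4 ⇒ (-1/1183) = -1]
  = (1183/67)    [QR: both ≡ 3 mod 4, sign flips]
  = (44/67)    [1183 ≡ 44 mod 67]
  = (11/67)    [67 ≡ 3 mod 8 ⇒ (2/67)^2 = +1]
  = -(67/11)    [QR: both ≡ 3 mod 4, sign flips]
  = -(1/11)    [67 ≡ 1 mod 11]
  = -1    [(1/11) = 1]

-1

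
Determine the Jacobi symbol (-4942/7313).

(-4942/7313)
  = (2371/7313)    [-4942 ≡ 2371 mod 7313]
  = (7313/2371)    [QR: 7313 ≡ 1 mod 4, sign kept]
  = (200/2371)    [7313 ≡ 200 mod 2371]
  = -(25/2371)    [2371 ≡ 3 mod 8 ⇒ (2/2371)^3 = -1]
  = -(2371/25)    [QR: 25 ≡ 1 mod 4, sign kept]
  = -(21/25)    [2371 ≡ 21 mod 25]
  = -(25/21)    [QR: 21 ≡ 1 mod 4, sign kept]
  = -(4/21)    [25 ≡ 4 mod 21]
  = -(1/21)    [21 ≡ 5 mod 8 ⇒ (2/21)^2 = +1]
  = -1    [(1/21) = 1]

-1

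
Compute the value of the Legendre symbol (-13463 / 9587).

1

Pull out -1: (-13463 / 9587) = (-1 / 9587)·(13463 / 9587). Since 9587 ≡ 3 (mod 4), (-1 / 9587) = -1. Now have -(13463 / 9587).
Reduce the numerator: 13463 ≡ 3876 (mod 9587), so (13463 / 9587) = (3876 / 9587).
Factor out 2: 3876 = 2^2·969. Since 9587 ≡ 3 (mod 8), (2 / 9587) = -1, and (2 / 9587)^2 = +1. Now have -(969 / 9587).
969 ≡ 1 (mod 4), so quadratic reciprocity gives (969 / 9587) = (9587 / 969). Reduce: 9587 ≡ 866 (mod 969). Now have -(866 / 969).
Factor out 2: 866 = 2·433. Since 969 ≡ 1 (mod 8), (2 / 969) = +1. Now have -(433 / 969).
433 ≡ 1 (mod 4), so quadratic reciprocity gives (433 / 969) = (969 / 433). Reduce: 969 ≡ 103 (mod 433). Now have -(103 / 433).
433 ≡ 1 (mod 4), so quadratic reciprocity gives (103 / 433) = (433 / 103). Reduce: 433 ≡ 21 (mod 103). Now have -(21 / 103).
21 ≡ 1 (mod 4), so quadratic reciprocity gives (21 / 103) = (103 / 21). Reduce: 103 ≡ 19 (mod 21). Now have -(19 / 21).
21 ≡ 1 (mod 4), so quadratic reciprocity gives (19 / 21) = (21 / 19). Reduce: 21 ≡ 2 (mod 19). Now have -(2 / 19).
Factor out 2: 2 = 2. Since 19 ≡ 3 (mod 8), (2 / 19) = -1. Now have (1 / 19).
(1 / 19) = 1. Collecting the sign factors: 1.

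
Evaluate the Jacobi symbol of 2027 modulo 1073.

(2027 / 1073)
  = (954 / 1073)    [2027 ≡ 954 mod 1073]
  = (477 / 1073)    [1073 ≡ 1 mod 8 ⇒ (2 / 1073) = +1]
  = (1073 / 477)    [QR: 477 ≡ 1 mod 4, sign kept]
  = (119 / 477)    [1073 ≡ 119 mod 477]
  = (477 / 119)    [QR: 477 ≡ 1 mod 4, sign kept]
  = (1 / 119)    [477 ≡ 1 mod 119]
  = 1    [(1 / 119) = 1]

1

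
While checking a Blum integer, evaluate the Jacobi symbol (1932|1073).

1

(1932|1073)
  = (859|1073)    [1932 ≡ 859 mod 1073]
  = (1073|859)    [QR: 1073 ≡ 1 mod 4, sign kept]
  = (214|859)    [1073 ≡ 214 mod 859]
  = -(107|859)    [859 ≡ 3 mod 8 ⇒ (2|859) = -1]
  = (859|107)    [QR: both ≡ 3 mod 4, sign flips]
  = (3|107)    [859 ≡ 3 mod 107]
  = -(107|3)    [QR: both ≡ 3 mod 4, sign flips]
  = -(2|3)    [107 ≡ 2 mod 3]
  = (1|3)    [3 ≡ 3 mod 8 ⇒ (2|3) = -1]
  = 1    [(1|3) = 1]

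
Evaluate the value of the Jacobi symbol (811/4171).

(811/4171)
  = -(4171/811)    [QR: both ≡ 3 mod 4, sign flips]
  = -(116/811)    [4171 ≡ 116 mod 811]
  = -(29/811)    [811 ≡ 3 mod 8 ⇒ (2/811)^2 = +1]
  = -(811/29)    [QR: 29 ≡ 1 mod 4, sign kept]
  = -(28/29)    [811 ≡ 28 mod 29]
  = -(7/29)    [29 ≡ 5 mod 8 ⇒ (2/29)^2 = +1]
  = -(29/7)    [QR: 29 ≡ 1 mod 4, sign kept]
  = -(1/7)    [29 ≡ 1 mod 7]
  = -1    [(1/7) = 1]

-1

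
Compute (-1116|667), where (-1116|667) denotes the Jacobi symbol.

(-1116|667)
  = (218|667)    [-1116 ≡ 218 mod 667]
  = -(109|667)    [667 ≡ 3 mod 8 ⇒ (2|667) = -1]
  = -(667|109)    [QR: 109 ≡ 1 mod 4, sign kept]
  = -(13|109)    [667 ≡ 13 mod 109]
  = -(109|13)    [QR: 13 ≡ 1 mod 4, sign kept]
  = -(5|13)    [109 ≡ 5 mod 13]
  = -(13|5)    [QR: 5 ≡ 1 mod 4, sign kept]
  = -(3|5)    [13 ≡ 3 mod 5]
  = -(5|3)    [QR: 5 ≡ 1 mod 4, sign kept]
  = -(2|3)    [5 ≡ 2 mod 3]
  = (1|3)    [3 ≡ 3 mod 8 ⇒ (2|3) = -1]
  = 1    [(1|3) = 1]

1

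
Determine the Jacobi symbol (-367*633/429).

0

By multiplicativity, (-367·633/429) = (-367/429)·(633/429).
First factor (-367/429):
(-367/429)
  = (62/429)    [-367 ≡ 62 mod 429]
  = -(31/429)    [429 ≡ 5 mod 8 ⇒ (2/429) = -1]
  = -(429/31)    [QR: 429 ≡ 1 mod 4, sign kept]
  = -(26/31)    [429 ≡ 26 mod 31]
  = -(13/31)    [31 ≡ 7 mod 8 ⇒ (2/31) = +1]
  = -(31/13)    [QR: 13 ≡ 1 mod 4, sign kept]
  = -(5/13)    [31 ≡ 5 mod 13]
  = -(13/5)    [QR: 5 ≡ 1 mod 4, sign kept]
  = -(3/5)    [13 ≡ 3 mod 5]
  = -(5/3)    [QR: 5 ≡ 1 mod 4, sign kept]
  = -(2/3)    [5 ≡ 2 mod 3]
  = (1/3)    [3 ≡ 3 mod 8 ⇒ (2/3) = -1]
  = 1    [(1/3) = 1]
Second factor (633/429):
(633/429)
  = (204/429)    [633 ≡ 204 mod 429]
  = (51/429)    [429 ≡ 5 mod 8 ⇒ (2/429)^2 = +1]
  = (429/51)    [QR: 429 ≡ 1 mod 4, sign kept]
  = (21/51)    [429 ≡ 21 mod 51]
  = (51/21)    [QR: 21 ≡ 1 mod 4, sign kept]
  = (9/21)    [51 ≡ 9 mod 21]
  = (21/9)    [QR: 9 ≡ 1 mod 4, sign kept]
  = (3/9)    [21 ≡ 3 mod 9]
  = (9/3)    [QR: 9 ≡ 1 mod 4, sign kept]
  = (0/3)    [9 ≡ 0 mod 3]
  = 0    [numerator 0, gcd > 1]
Product: (1)·(0) = 0.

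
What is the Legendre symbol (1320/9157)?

1

(1320/9157)
  = -(165/9157)    [9157 ≡ 5 mod 8 ⇒ (2/9157)^3 = -1]
  = -(9157/165)    [QR: 165 ≡ 1 mod 4, sign kept]
  = -(82/165)    [9157 ≡ 82 mod 165]
  = (41/165)    [165 ≡ 5 mod 8 ⇒ (2/165) = -1]
  = (165/41)    [QR: 41 ≡ 1 mod 4, sign kept]
  = (1/41)    [165 ≡ 1 mod 41]
  = 1    [(1/41) = 1]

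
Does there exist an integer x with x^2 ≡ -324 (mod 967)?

Reduce the numerator: -324 ≡ 643 (mod 967), so (-324|967) = (643|967).
Both 643 ≡ 3 and 967 ≡ 3 (mod 4), so reciprocity gives (643|967) = -(967|643). Reduce: 967 ≡ 324 (mod 643). Now have -(324|643).
Factor out 2: 324 = 2^2·81. Since 643 ≡ 3 (mod 8), (2|643) = -1, and (2|643)^2 = +1. Now have -(81|643).
81 ≡ 1 (mod 4), so quadratic reciprocity gives (81|643) = (643|81). Reduce: 643 ≡ 76 (mod 81). Now have -(76|81).
Factor out 2: 76 = 2^2·19. Since 81 ≡ 1 (mod 8), (2|81) = +1, and (2|81)^2 = +1. Now have -(19|81).
81 ≡ 1 (mod 4), so quadratic reciprocity gives (19|81) = (81|19). Reduce: 81 ≡ 5 (mod 19). Now have -(5|19).
5 ≡ 1 (mod 4), so quadratic reciprocity gives (5|19) = (19|5). Reduce: 19 ≡ 4 (mod 5). Now have -(4|5).
Factor out 2: 4 = 2^2. Since 5 ≡ 5 (mod 8), (2|5) = -1, and (2|5)^2 = +1. Now have -(1|5).
(1|5) = 1. Collecting the sign factors: -1.
(-324|967) = -1, and 967 is prime, so -324 is not a quadratic residue mod 967.

no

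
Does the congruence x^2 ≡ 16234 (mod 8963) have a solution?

no

Reduce the numerator: 16234 ≡ 7271 (mod 8963), so (16234/8963) = (7271/8963).
Both 7271 ≡ 3 and 8963 ≡ 3 (mod 4), so reciprocity gives (7271/8963) = -(8963/7271). Reduce: 8963 ≡ 1692 (mod 7271). Now have -(1692/7271).
Factor out 2: 1692 = 2^2·423. Since 7271 ≡ 7 (mod 8), (2/7271) = +1, and (2/7271)^2 = +1. Now have -(423/7271).
Both 423 ≡ 3 and 7271 ≡ 3 (mod 4), so reciprocity gives (423/7271) = -(7271/423). Reduce: 7271 ≡ 80 (mod 423). Now have (80/423).
Factor out 2: 80 = 2^4·5. Since 423 ≡ 7 (mod 8), (2/423) = +1, and (2/423)^4 = +1. Now have (5/423).
5 ≡ 1 (mod 4), so quadratic reciprocity gives (5/423) = (423/5). Reduce: 423 ≡ 3 (mod 5). Now have (3/5).
5 ≡ 1 (mod 4), so quadratic reciprocity gives (3/5) = (5/3). Reduce: 5 ≡ 2 (mod 3). Now have (2/3).
Factor out 2: 2 = 2. Since 3 ≡ 3 (mod 8), (2/3) = -1. Now have -(1/3).
(1/3) = 1. Collecting the sign factors: -1.
(16234/8963) = -1, and 8963 is prime, so 16234 is not a quadratic residue mod 8963.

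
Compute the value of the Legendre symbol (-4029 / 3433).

(-4029 / 3433)
  = (2837 / 3433)    [-4029 ≡ 2837 mod 3433]
  = (3433 / 2837)    [QR: 2837 ≡ 1 mod 4, sign kept]
  = (596 / 2837)    [3433 ≡ 596 mod 2837]
  = (149 / 2837)    [2837 ≡ 5 mod 8 ⇒ (2 / 2837)^2 = +1]
  = (2837 / 149)    [QR: 149 ≡ 1 mod 4, sign kept]
  = (6 / 149)    [2837 ≡ 6 mod 149]
  = -(3 / 149)    [149 ≡ 5 mod 8 ⇒ (2 / 149) = -1]
  = -(149 / 3)    [QR: 149 ≡ 1 mod 4, sign kept]
  = -(2 / 3)    [149 ≡ 2 mod 3]
  = (1 / 3)    [3 ≡ 3 mod 8 ⇒ (2 / 3) = -1]
  = 1    [(1 / 3) = 1]

1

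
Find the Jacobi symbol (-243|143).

-1

Reduce the numerator: -243 ≡ 43 (mod 143), so (-243|143) = (43|143).
Both 43 ≡ 3 and 143 ≡ 3 (mod 4), so reciprocity gives (43|143) = -(143|43). Reduce: 143 ≡ 14 (mod 43). Now have -(14|43).
Factor out 2: 14 = 2·7. Since 43 ≡ 3 (mod 8), (2|43) = -1. Now have (7|43).
Both 7 ≡ 3 and 43 ≡ 3 (mod 4), so reciprocity gives (7|43) = -(43|7). Reduce: 43 ≡ 1 (mod 7). Now have -(1|7).
(1|7) = 1. Collecting the sign factors: -1.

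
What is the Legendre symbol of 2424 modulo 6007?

1

Factor out 2: 2424 = 2^3·303. Since 6007 ≡ 7 (mod 8), (2/6007) = +1, and (2/6007)^3 = +1. Now have (303/6007).
Both 303 ≡ 3 and 6007 ≡ 3 (mod 4), so reciprocity gives (303/6007) = -(6007/303). Reduce: 6007 ≡ 250 (mod 303). Now have -(250/303).
Factor out 2: 250 = 2·125. Since 303 ≡ 7 (mod 8), (2/303) = +1. Now have -(125/303).
125 ≡ 1 (mod 4), so quadratic reciprocity gives (125/303) = (303/125). Reduce: 303 ≡ 53 (mod 125). Now have -(53/125).
53 ≡ 1 (mod 4), so quadratic reciprocity gives (53/125) = (125/53). Reduce: 125 ≡ 19 (mod 53). Now have -(19/53).
53 ≡ 1 (mod 4), so quadratic reciprocity gives (19/53) = (53/19). Reduce: 53 ≡ 15 (mod 19). Now have -(15/19).
Both 15 ≡ 3 and 19 ≡ 3 (mod 4), so reciprocity gives (15/19) = -(19/15). Reduce: 19 ≡ 4 (mod 15). Now have (4/15).
Factor out 2: 4 = 2^2. Since 15 ≡ 7 (mod 8), (2/15) = +1, and (2/15)^2 = +1. Now have (1/15).
(1/15) = 1. Collecting the sign factors: 1.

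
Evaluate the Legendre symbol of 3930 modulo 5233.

Factor out 2: 3930 = 2·1965. Since 5233 ≡ 1 (mod 8), (2/5233) = +1. Now have (1965/5233).
1965 ≡ 1 (mod 4), so quadratic reciprocity gives (1965/5233) = (5233/1965). Reduce: 5233 ≡ 1303 (mod 1965). Now have (1303/1965).
1965 ≡ 1 (mod 4), so quadratic reciprocity gives (1303/1965) = (1965/1303). Reduce: 1965 ≡ 662 (mod 1303). Now have (662/1303).
Factor out 2: 662 = 2·331. Since 1303 ≡ 7 (mod 8), (2/1303) = +1. Now have (331/1303).
Both 331 ≡ 3 and 1303 ≡ 3 (mod 4), so reciprocity gives (331/1303) = -(1303/331). Reduce: 1303 ≡ 310 (mod 331). Now have -(310/331).
Factor out 2: 310 = 2·155. Since 331 ≡ 3 (mod 8), (2/331) = -1. Now have (155/331).
Both 155 ≡ 3 and 331 ≡ 3 (mod 4), so reciprocity gives (155/331) = -(331/155). Reduce: 331 ≡ 21 (mod 155). Now have -(21/155).
21 ≡ 1 (mod 4), so quadratic reciprocity gives (21/155) = (155/21). Reduce: 155 ≡ 8 (mod 21). Now have -(8/21).
Factor out 2: 8 = 2^3. Since 21 ≡ 5 (mod 8), (2/21) = -1, and (2/21)^3 = -1. Now have (1/21).
(1/21) = 1. Collecting the sign factors: 1.

1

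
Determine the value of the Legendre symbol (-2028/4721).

-1

Pull out -1: (-2028/4721) = (-1/4721)·(2028/4721). Since 4721 ≡ 1 (mod 4), (-1/4721) = +1. Now have (2028/4721).
Factor out 2: 2028 = 2^2·507. Since 4721 ≡ 1 (mod 8), (2/4721) = +1, and (2/4721)^2 = +1. Now have (507/4721).
4721 ≡ 1 (mod 4), so quadratic reciprocity gives (507/4721) = (4721/507). Reduce: 4721 ≡ 158 (mod 507). Now have (158/507).
Factor out 2: 158 = 2·79. Since 507 ≡ 3 (mod 8), (2/507) = -1. Now have -(79/507).
Both 79 ≡ 3 and 507 ≡ 3 (mod 4), so reciprocity gives (79/507) = -(507/79). Reduce: 507 ≡ 33 (mod 79). Now have (33/79).
33 ≡ 1 (mod 4), so quadratic reciprocity gives (33/79) = (79/33). Reduce: 79 ≡ 13 (mod 33). Now have (13/33).
13 ≡ 1 (mod 4), so quadratic reciprocity gives (13/33) = (33/13). Reduce: 33 ≡ 7 (mod 13). Now have (7/13).
13 ≡ 1 (mod 4), so quadratic reciprocity gives (7/13) = (13/7). Reduce: 13 ≡ 6 (mod 7). Now have (6/7).
Factor out 2: 6 = 2·3. Since 7 ≡ 7 (mod 8), (2/7) = +1. Now have (3/7).
Both 3 ≡ 3 and 7 ≡ 3 (mod 4), so reciprocity gives (3/7) = -(7/3). Reduce: 7 ≡ 1 (mod 3). Now have -(1/3).
(1/3) = 1. Collecting the sign factors: -1.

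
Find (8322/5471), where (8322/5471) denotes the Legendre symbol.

(8322/5471)
  = (2851/5471)    [8322 ≡ 2851 mod 5471]
  = -(5471/2851)    [QR: both ≡ 3 mod 4, sign flips]
  = -(2620/2851)    [5471 ≡ 2620 mod 2851]
  = -(655/2851)    [2851 ≡ 3 mod 8 ⇒ (2/2851)^2 = +1]
  = (2851/655)    [QR: both ≡ 3 mod 4, sign flips]
  = (231/655)    [2851 ≡ 231 mod 655]
  = -(655/231)    [QR: both ≡ 3 mod 4, sign flips]
  = -(193/231)    [655 ≡ 193 mod 231]
  = -(231/193)    [QR: 193 ≡ 1 mod 4, sign kept]
  = -(38/193)    [231 ≡ 38 mod 193]
  = -(19/193)    [193 ≡ 1 mod 8 ⇒ (2/193) = +1]
  = -(193/19)    [QR: 193 ≡ 1 mod 4, sign kept]
  = -(3/19)    [193 ≡ 3 mod 19]
  = (19/3)    [QR: both ≡ 3 mod 4, sign flips]
  = (1/3)    [19 ≡ 1 mod 3]
  = 1    [(1/3) = 1]

1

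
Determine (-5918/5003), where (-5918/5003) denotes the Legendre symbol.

(-5918/5003)
  = (4088/5003)    [-5918 ≡ 4088 mod 5003]
  = -(511/5003)    [5003 ≡ 3 mod 8 ⇒ (2/5003)^3 = -1]
  = (5003/511)    [QR: both ≡ 3 mod 4, sign flips]
  = (404/511)    [5003 ≡ 404 mod 511]
  = (101/511)    [511 ≡ 7 mod 8 ⇒ (2/511)^2 = +1]
  = (511/101)    [QR: 101 ≡ 1 mod 4, sign kept]
  = (6/101)    [511 ≡ 6 mod 101]
  = -(3/101)    [101 ≡ 5 mod 8 ⇒ (2/101) = -1]
  = -(101/3)    [QR: 101 ≡ 1 mod 4, sign kept]
  = -(2/3)    [101 ≡ 2 mod 3]
  = (1/3)    [3 ≡ 3 mod 8 ⇒ (2/3) = -1]
  = 1    [(1/3) = 1]

1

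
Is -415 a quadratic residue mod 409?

yes

(-415/409)
  = (415/409)    [409 ≡ 1 mod 4 ⇒ (-1/409) = +1]
  = (6/409)    [415 ≡ 6 mod 409]
  = (3/409)    [409 ≡ 1 mod 8 ⇒ (2/409) = +1]
  = (409/3)    [QR: 409 ≡ 1 mod 4, sign kept]
  = (1/3)    [409 ≡ 1 mod 3]
  = 1    [(1/3) = 1]
(-415/409) = 1, and 409 is prime, so -415 is a quadratic residue mod 409.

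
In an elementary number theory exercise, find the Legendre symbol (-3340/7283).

(-3340/7283)
  = -(3340/7283)    [7283 ≡ 3 mod 4 ⇒ (-1/7283) = -1]
  = -(835/7283)    [7283 ≡ 3 mod 8 ⇒ (2/7283)^2 = +1]
  = (7283/835)    [QR: both ≡ 3 mod 4, sign flips]
  = (603/835)    [7283 ≡ 603 mod 835]
  = -(835/603)    [QR: both ≡ 3 mod 4, sign flips]
  = -(232/603)    [835 ≡ 232 mod 603]
  = (29/603)    [603 ≡ 3 mod 8 ⇒ (2/603)^3 = -1]
  = (603/29)    [QR: 29 ≡ 1 mod 4, sign kept]
  = (23/29)    [603 ≡ 23 mod 29]
  = (29/23)    [QR: 29 ≡ 1 mod 4, sign kept]
  = (6/23)    [29 ≡ 6 mod 23]
  = (3/23)    [23 ≡ 7 mod 8 ⇒ (2/23) = +1]
  = -(23/3)    [QR: both ≡ 3 mod 4, sign flips]
  = -(2/3)    [23 ≡ 2 mod 3]
  = (1/3)    [3 ≡ 3 mod 8 ⇒ (2/3) = -1]
  = 1    [(1/3) = 1]

1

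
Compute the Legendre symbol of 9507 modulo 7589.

Reduce the numerator: 9507 ≡ 1918 (mod 7589), so (9507/7589) = (1918/7589).
Factor out 2: 1918 = 2·959. Since 7589 ≡ 5 (mod 8), (2/7589) = -1. Now have -(959/7589).
7589 ≡ 1 (mod 4), so quadratic reciprocity gives (959/7589) = (7589/959). Reduce: 7589 ≡ 876 (mod 959). Now have -(876/959).
Factor out 2: 876 = 2^2·219. Since 959 ≡ 7 (mod 8), (2/959) = +1, and (2/959)^2 = +1. Now have -(219/959).
Both 219 ≡ 3 and 959 ≡ 3 (mod 4), so reciprocity gives (219/959) = -(959/219). Reduce: 959 ≡ 83 (mod 219). Now have (83/219).
Both 83 ≡ 3 and 219 ≡ 3 (mod 4), so reciprocity gives (83/219) = -(219/83). Reduce: 219 ≡ 53 (mod 83). Now have -(53/83).
53 ≡ 1 (mod 4), so quadratic reciprocity gives (53/83) = (83/53). Reduce: 83 ≡ 30 (mod 53). Now have -(30/53).
Factor out 2: 30 = 2·15. Since 53 ≡ 5 (mod 8), (2/53) = -1. Now have (15/53).
53 ≡ 1 (mod 4), so quadratic reciprocity gives (15/53) = (53/15). Reduce: 53 ≡ 8 (mod 15). Now have (8/15).
Factor out 2: 8 = 2^3. Since 15 ≡ 7 (mod 8), (2/15) = +1, and (2/15)^3 = +1. Now have (1/15).
(1/15) = 1. Collecting the sign factors: 1.

1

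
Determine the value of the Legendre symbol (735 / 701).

-1

(735 / 701)
  = (34 / 701)    [735 ≡ 34 mod 701]
  = -(17 / 701)    [701 ≡ 5 mod 8 ⇒ (2 / 701) = -1]
  = -(701 / 17)    [QR: 17 ≡ 1 mod 4, sign kept]
  = -(4 / 17)    [701 ≡ 4 mod 17]
  = -(1 / 17)    [17 ≡ 1 mod 8 ⇒ (2 / 17)^2 = +1]
  = -1    [(1 / 17) = 1]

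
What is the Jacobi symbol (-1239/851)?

-1

(-1239/851)
  = -(1239/851)    [851 ≡ 3 mod 4 ⇒ (-1/851) = -1]
  = -(388/851)    [1239 ≡ 388 mod 851]
  = -(97/851)    [851 ≡ 3 mod 8 ⇒ (2/851)^2 = +1]
  = -(851/97)    [QR: 97 ≡ 1 mod 4, sign kept]
  = -(75/97)    [851 ≡ 75 mod 97]
  = -(97/75)    [QR: 97 ≡ 1 mod 4, sign kept]
  = -(22/75)    [97 ≡ 22 mod 75]
  = (11/75)    [75 ≡ 3 mod 8 ⇒ (2/75) = -1]
  = -(75/11)    [QR: both ≡ 3 mod 4, sign flips]
  = -(9/11)    [75 ≡ 9 mod 11]
  = -(11/9)    [QR: 9 ≡ 1 mod 4, sign kept]
  = -(2/9)    [11 ≡ 2 mod 9]
  = -(1/9)    [9 ≡ 1 mod 8 ⇒ (2/9) = +1]
  = -1    [(1/9) = 1]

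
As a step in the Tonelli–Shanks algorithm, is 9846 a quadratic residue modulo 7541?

yes

Reduce the numerator: 9846 ≡ 2305 (mod 7541), so (9846|7541) = (2305|7541).
2305 ≡ 1 (mod 4), so quadratic reciprocity gives (2305|7541) = (7541|2305). Reduce: 7541 ≡ 626 (mod 2305). Now have (626|2305).
Factor out 2: 626 = 2·313. Since 2305 ≡ 1 (mod 8), (2|2305) = +1. Now have (313|2305).
313 ≡ 1 (mod 4), so quadratic reciprocity gives (313|2305) = (2305|313). Reduce: 2305 ≡ 114 (mod 313). Now have (114|313).
Factor out 2: 114 = 2·57. Since 313 ≡ 1 (mod 8), (2|313) = +1. Now have (57|313).
57 ≡ 1 (mod 4), so quadratic reciprocity gives (57|313) = (313|57). Reduce: 313 ≡ 28 (mod 57). Now have (28|57).
Factor out 2: 28 = 2^2·7. Since 57 ≡ 1 (mod 8), (2|57) = +1, and (2|57)^2 = +1. Now have (7|57).
57 ≡ 1 (mod 4), so quadratic reciprocity gives (7|57) = (57|7). Reduce: 57 ≡ 1 (mod 7). Now have (1|7).
(1|7) = 1. Collecting the sign factors: 1.
The Legendre symbol is 1, so x^2 ≡ 9846 (mod 7541) has solution.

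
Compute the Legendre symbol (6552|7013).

-1

Factor out 2: 6552 = 2^3·819. Since 7013 ≡ 5 (mod 8), (2|7013) = -1, and (2|7013)^3 = -1. Now have -(819|7013).
7013 ≡ 1 (mod 4), so quadratic reciprocity gives (819|7013) = (7013|819). Reduce: 7013 ≡ 461 (mod 819). Now have -(461|819).
461 ≡ 1 (mod 4), so quadratic reciprocity gives (461|819) = (819|461). Reduce: 819 ≡ 358 (mod 461). Now have -(358|461).
Factor out 2: 358 = 2·179. Since 461 ≡ 5 (mod 8), (2|461) = -1. Now have (179|461).
461 ≡ 1 (mod 4), so quadratic reciprocity gives (179|461) = (461|179). Reduce: 461 ≡ 103 (mod 179). Now have (103|179).
Both 103 ≡ 3 and 179 ≡ 3 (mod 4), so reciprocity gives (103|179) = -(179|103). Reduce: 179 ≡ 76 (mod 103). Now have -(76|103).
Factor out 2: 76 = 2^2·19. Since 103 ≡ 7 (mod 8), (2|103) = +1, and (2|103)^2 = +1. Now have -(19|103).
Both 19 ≡ 3 and 103 ≡ 3 (mod 4), so reciprocity gives (19|103) = -(103|19). Reduce: 103 ≡ 8 (mod 19). Now have (8|19).
Factor out 2: 8 = 2^3. Since 19 ≡ 3 (mod 8), (2|19) = -1, and (2|19)^3 = -1. Now have -(1|19).
(1|19) = 1. Collecting the sign factors: -1.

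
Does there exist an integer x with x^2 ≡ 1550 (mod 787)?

(1550/787)
  = (763/787)    [1550 ≡ 763 mod 787]
  = -(787/763)    [QR: both ≡ 3 mod 4, sign flips]
  = -(24/763)    [787 ≡ 24 mod 763]
  = (3/763)    [763 ≡ 3 mod 8 ⇒ (2/763)^3 = -1]
  = -(763/3)    [QR: both ≡ 3 mod 4, sign flips]
  = -(1/3)    [763 ≡ 1 mod 3]
  = -1    [(1/3) = 1]
The Legendre symbol is -1, so x^2 ≡ 1550 (mod 787) has no solution.

no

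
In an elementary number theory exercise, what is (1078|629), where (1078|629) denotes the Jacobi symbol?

(1078|629)
  = (449|629)    [1078 ≡ 449 mod 629]
  = (629|449)    [QR: 449 ≡ 1 mod 4, sign kept]
  = (180|449)    [629 ≡ 180 mod 449]
  = (45|449)    [449 ≡ 1 mod 8 ⇒ (2|449)^2 = +1]
  = (449|45)    [QR: 45 ≡ 1 mod 4, sign kept]
  = (44|45)    [449 ≡ 44 mod 45]
  = (11|45)    [45 ≡ 5 mod 8 ⇒ (2|45)^2 = +1]
  = (45|11)    [QR: 45 ≡ 1 mod 4, sign kept]
  = (1|11)    [45 ≡ 1 mod 11]
  = 1    [(1|11) = 1]

1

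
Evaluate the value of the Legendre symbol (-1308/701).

(-1308/701)
  = (94/701)    [-1308 ≡ 94 mod 701]
  = -(47/701)    [701 ≡ 5 mod 8 ⇒ (2/701) = -1]
  = -(701/47)    [QR: 701 ≡ 1 mod 4, sign kept]
  = -(43/47)    [701 ≡ 43 mod 47]
  = (47/43)    [QR: both ≡ 3 mod 4, sign flips]
  = (4/43)    [47 ≡ 4 mod 43]
  = (1/43)    [43 ≡ 3 mod 8 ⇒ (2/43)^2 = +1]
  = 1    [(1/43) = 1]

1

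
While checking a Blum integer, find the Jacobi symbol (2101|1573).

0

Reduce the numerator: 2101 ≡ 528 (mod 1573), so (2101|1573) = (528|1573).
Factor out 2: 528 = 2^4·33. Since 1573 ≡ 5 (mod 8), (2|1573) = -1, and (2|1573)^4 = +1. Now have (33|1573).
33 ≡ 1 (mod 4), so quadratic reciprocity gives (33|1573) = (1573|33). Reduce: 1573 ≡ 22 (mod 33). Now have (22|33).
Factor out 2: 22 = 2·11. Since 33 ≡ 1 (mod 8), (2|33) = +1. Now have (11|33).
33 ≡ 1 (mod 4), so quadratic reciprocity gives (11|33) = (33|11). Reduce: 33 ≡ 0 (mod 11). Now have (0|11).
The numerator is now 0 with denominator 11 > 1: the symbol is 0.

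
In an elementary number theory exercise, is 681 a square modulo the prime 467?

(681/467)
  = (214/467)    [681 ≡ 214 mod 467]
  = -(107/467)    [467 ≡ 3 mod 8 ⇒ (2/467) = -1]
  = (467/107)    [QR: both ≡ 3 mod 4, sign flips]
  = (39/107)    [467 ≡ 39 mod 107]
  = -(107/39)    [QR: both ≡ 3 mod 4, sign flips]
  = -(29/39)    [107 ≡ 29 mod 39]
  = -(39/29)    [QR: 29 ≡ 1 mod 4, sign kept]
  = -(10/29)    [39 ≡ 10 mod 29]
  = (5/29)    [29 ≡ 5 mod 8 ⇒ (2/29) = -1]
  = (29/5)    [QR: 5 ≡ 1 mod 4, sign kept]
  = (4/5)    [29 ≡ 4 mod 5]
  = (1/5)    [5 ≡ 5 mod 8 ⇒ (2/5)^2 = +1]
  = 1    [(1/5) = 1]
(681/467) = 1, and 467 is prime, so 681 is a quadratic residue mod 467.

yes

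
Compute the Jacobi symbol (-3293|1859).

-1

(-3293|1859)
  = (425|1859)    [-3293 ≡ 425 mod 1859]
  = (1859|425)    [QR: 425 ≡ 1 mod 4, sign kept]
  = (159|425)    [1859 ≡ 159 mod 425]
  = (425|159)    [QR: 425 ≡ 1 mod 4, sign kept]
  = (107|159)    [425 ≡ 107 mod 159]
  = -(159|107)    [QR: both ≡ 3 mod 4, sign flips]
  = -(52|107)    [159 ≡ 52 mod 107]
  = -(13|107)    [107 ≡ 3 mod 8 ⇒ (2|107)^2 = +1]
  = -(107|13)    [QR: 13 ≡ 1 mod 4, sign kept]
  = -(3|13)    [107 ≡ 3 mod 13]
  = -(13|3)    [QR: 13 ≡ 1 mod 4, sign kept]
  = -(1|3)    [13 ≡ 1 mod 3]
  = -1    [(1|3) = 1]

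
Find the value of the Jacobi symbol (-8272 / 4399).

1

(-8272 / 4399)
  = (526 / 4399)    [-8272 ≡ 526 mod 4399]
  = (263 / 4399)    [4399 ≡ 7 mod 8 ⇒ (2 / 4399) = +1]
  = -(4399 / 263)    [QR: both ≡ 3 mod 4, sign flips]
  = -(191 / 263)    [4399 ≡ 191 mod 263]
  = (263 / 191)    [QR: both ≡ 3 mod 4, sign flips]
  = (72 / 191)    [263 ≡ 72 mod 191]
  = (9 / 191)    [191 ≡ 7 mod 8 ⇒ (2 / 191)^3 = +1]
  = (191 / 9)    [QR: 9 ≡ 1 mod 4, sign kept]
  = (2 / 9)    [191 ≡ 2 mod 9]
  = (1 / 9)    [9 ≡ 1 mod 8 ⇒ (2 / 9) = +1]
  = 1    [(1 / 9) = 1]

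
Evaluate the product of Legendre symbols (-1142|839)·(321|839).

By multiplicativity, (-1142·321|839) = (-1142|839)·(321|839).
First factor (-1142|839):
(-1142|839)
  = (536|839)    [-1142 ≡ 536 mod 839]
  = (67|839)    [839 ≡ 7 mod 8 ⇒ (2|839)^3 = +1]
  = -(839|67)    [QR: both ≡ 3 mod 4, sign flips]
  = -(35|67)    [839 ≡ 35 mod 67]
  = (67|35)    [QR: both ≡ 3 mod 4, sign flips]
  = (32|35)    [67 ≡ 32 mod 35]
  = -(1|35)    [35 ≡ 3 mod 8 ⇒ (2|35)^5 = -1]
  = -1    [(1|35) = 1]
Second factor (321|839):
(321|839)
  = (839|321)    [QR: 321 ≡ 1 mod 4, sign kept]
  = (197|321)    [839 ≡ 197 mod 321]
  = (321|197)    [QR: 197 ≡ 1 mod 4, sign kept]
  = (124|197)    [321 ≡ 124 mod 197]
  = (31|197)    [197 ≡ 5 mod 8 ⇒ (2|197)^2 = +1]
  = (197|31)    [QR: 197 ≡ 1 mod 4, sign kept]
  = (11|31)    [197 ≡ 11 mod 31]
  = -(31|11)    [QR: both ≡ 3 mod 4, sign flips]
  = -(9|11)    [31 ≡ 9 mod 11]
  = -(11|9)    [QR: 9 ≡ 1 mod 4, sign kept]
  = -(2|9)    [11 ≡ 2 mod 9]
  = -(1|9)    [9 ≡ 1 mod 8 ⇒ (2|9) = +1]
  = -1    [(1|9) = 1]
Product: (-1)·(-1) = 1.

1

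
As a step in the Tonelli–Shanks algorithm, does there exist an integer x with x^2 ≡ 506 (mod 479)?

Reduce the numerator: 506 ≡ 27 (mod 479), so (506|479) = (27|479).
Both 27 ≡ 3 and 479 ≡ 3 (mod 4), so reciprocity gives (27|479) = -(479|27). Reduce: 479 ≡ 20 (mod 27). Now have -(20|27).
Factor out 2: 20 = 2^2·5. Since 27 ≡ 3 (mod 8), (2|27) = -1, and (2|27)^2 = +1. Now have -(5|27).
5 ≡ 1 (mod 4), so quadratic reciprocity gives (5|27) = (27|5). Reduce: 27 ≡ 2 (mod 5). Now have -(2|5).
Factor out 2: 2 = 2. Since 5 ≡ 5 (mod 8), (2|5) = -1. Now have (1|5).
(1|5) = 1. Collecting the sign factors: 1.
(506|479) = 1, and 479 is prime, so 506 is a quadratic residue mod 479.

yes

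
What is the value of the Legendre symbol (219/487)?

(219/487)
  = -(487/219)    [QR: both ≡ 3 mod 4, sign flips]
  = -(49/219)    [487 ≡ 49 mod 219]
  = -(219/49)    [QR: 49 ≡ 1 mod 4, sign kept]
  = -(23/49)    [219 ≡ 23 mod 49]
  = -(49/23)    [QR: 49 ≡ 1 mod 4, sign kept]
  = -(3/23)    [49 ≡ 3 mod 23]
  = (23/3)    [QR: both ≡ 3 mod 4, sign flips]
  = (2/3)    [23 ≡ 2 mod 3]
  = -(1/3)    [3 ≡ 3 mod 8 ⇒ (2/3) = -1]
  = -1    [(1/3) = 1]

-1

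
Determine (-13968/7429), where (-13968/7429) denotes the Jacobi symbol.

Pull out -1: (-13968/7429) = (-1/7429)·(13968/7429). Since 7429 ≡ 1 (mod 4), (-1/7429) = +1. Now have (13968/7429).
Reduce the numerator: 13968 ≡ 6539 (mod 7429), so (13968/7429) = (6539/7429).
7429 ≡ 1 (mod 4), so quadratic reciprocity gives (6539/7429) = (7429/6539). Reduce: 7429 ≡ 890 (mod 6539). Now have (890/6539).
Factor out 2: 890 = 2·445. Since 6539 ≡ 3 (mod 8), (2/6539) = -1. Now have -(445/6539).
445 ≡ 1 (mod 4), so quadratic reciprocity gives (445/6539) = (6539/445). Reduce: 6539 ≡ 309 (mod 445). Now have -(309/445).
309 ≡ 1 (mod 4), so quadratic reciprocity gives (309/445) = (445/309). Reduce: 445 ≡ 136 (mod 309). Now have -(136/309).
Factor out 2: 136 = 2^3·17. Since 309 ≡ 5 (mod 8), (2/309) = -1, and (2/309)^3 = -1. Now have (17/309).
17 ≡ 1 (mod 4), so quadratic reciprocity gives (17/309) = (309/17). Reduce: 309 ≡ 3 (mod 17). Now have (3/17).
17 ≡ 1 (mod 4), so quadratic reciprocity gives (3/17) = (17/3). Reduce: 17 ≡ 2 (mod 3). Now have (2/3).
Factor out 2: 2 = 2. Since 3 ≡ 3 (mod 8), (2/3) = -1. Now have -(1/3).
(1/3) = 1. Collecting the sign factors: -1.

-1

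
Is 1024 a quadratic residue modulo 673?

(1024/673)
  = (351/673)    [1024 ≡ 351 mod 673]
  = (673/351)    [QR: 673 ≡ 1 mod 4, sign kept]
  = (322/351)    [673 ≡ 322 mod 351]
  = (161/351)    [351 ≡ 7 mod 8 ⇒ (2/351) = +1]
  = (351/161)    [QR: 161 ≡ 1 mod 4, sign kept]
  = (29/161)    [351 ≡ 29 mod 161]
  = (161/29)    [QR: 29 ≡ 1 mod 4, sign kept]
  = (16/29)    [161 ≡ 16 mod 29]
  = (1/29)    [29 ≡ 5 mod 8 ⇒ (2/29)^4 = +1]
  = 1    [(1/29) = 1]
The Legendre symbol is 1, so x^2 ≡ 1024 (mod 673) has solution.

yes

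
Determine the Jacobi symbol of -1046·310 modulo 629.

-1

By multiplicativity, (-1046·310/629) = (-1046/629)·(310/629).
First factor (-1046/629):
Reduce the numerator: -1046 ≡ 212 (mod 629), so (-1046/629) = (212/629).
Factor out 2: 212 = 2^2·53. Since 629 ≡ 5 (mod 8), (2/629) = -1, and (2/629)^2 = +1. Now have (53/629).
53 ≡ 1 (mod 4), so quadratic reciprocity gives (53/629) = (629/53). Reduce: 629 ≡ 46 (mod 53). Now have (46/53).
Factor out 2: 46 = 2·23. Since 53 ≡ 5 (mod 8), (2/53) = -1. Now have -(23/53).
53 ≡ 1 (mod 4), so quadratic reciprocity gives (23/53) = (53/23). Reduce: 53 ≡ 7 (mod 23). Now have -(7/23).
Both 7 ≡ 3 and 23 ≡ 3 (mod 4), so reciprocity gives (7/23) = -(23/7). Reduce: 23 ≡ 2 (mod 7). Now have (2/7).
Factor out 2: 2 = 2. Since 7 ≡ 7 (mod 8), (2/7) = +1. Now have (1/7).
(1/7) = 1. Collecting the sign factors: 1.
Second factor (310/629):
Factor out 2: 310 = 2·155. Since 629 ≡ 5 (mod 8), (2/629) = -1. Now have -(155/629).
629 ≡ 1 (mod 4), so quadratic reciprocity gives (155/629) = (629/155). Reduce: 629 ≡ 9 (mod 155). Now have -(9/155).
9 ≡ 1 (mod 4), so quadratic reciprocity gives (9/155) = (155/9). Reduce: 155 ≡ 2 (mod 9). Now have -(2/9).
Factor out 2: 2 = 2. Since 9 ≡ 1 (mod 8), (2/9) = +1. Now have -(1/9).
(1/9) = 1. Collecting the sign factors: -1.
Product: (1)·(-1) = -1.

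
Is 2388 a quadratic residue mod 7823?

no

(2388/7823)
  = (597/7823)    [7823 ≡ 7 mod 8 ⇒ (2/7823)^2 = +1]
  = (7823/597)    [QR: 597 ≡ 1 mod 4, sign kept]
  = (62/597)    [7823 ≡ 62 mod 597]
  = -(31/597)    [597 ≡ 5 mod 8 ⇒ (2/597) = -1]
  = -(597/31)    [QR: 597 ≡ 1 mod 4, sign kept]
  = -(8/31)    [597 ≡ 8 mod 31]
  = -(1/31)    [31 ≡ 7 mod 8 ⇒ (2/31)^3 = +1]
  = -1    [(1/31) = 1]
The Legendre symbol is -1, so x^2 ≡ 2388 (mod 7823) has no solution.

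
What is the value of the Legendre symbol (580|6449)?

Factor out 2: 580 = 2^2·145. Since 6449 ≡ 1 (mod 8), (2|6449) = +1, and (2|6449)^2 = +1. Now have (145|6449).
145 ≡ 1 (mod 4), so quadratic reciprocity gives (145|6449) = (6449|145). Reduce: 6449 ≡ 69 (mod 145). Now have (69|145).
69 ≡ 1 (mod 4), so quadratic reciprocity gives (69|145) = (145|69). Reduce: 145 ≡ 7 (mod 69). Now have (7|69).
69 ≡ 1 (mod 4), so quadratic reciprocity gives (7|69) = (69|7). Reduce: 69 ≡ 6 (mod 7). Now have (6|7).
Factor out 2: 6 = 2·3. Since 7 ≡ 7 (mod 8), (2|7) = +1. Now have (3|7).
Both 3 ≡ 3 and 7 ≡ 3 (mod 4), so reciprocity gives (3|7) = -(7|3). Reduce: 7 ≡ 1 (mod 3). Now have -(1|3).
(1|3) = 1. Collecting the sign factors: -1.

-1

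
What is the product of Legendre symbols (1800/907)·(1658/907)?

-1

By multiplicativity, (1800·1658/907) = (1800/907)·(1658/907).
First factor (1800/907):
Reduce the numerator: 1800 ≡ 893 (mod 907), so (1800/907) = (893/907).
893 ≡ 1 (mod 4), so quadratic reciprocity gives (893/907) = (907/893). Reduce: 907 ≡ 14 (mod 893). Now have (14/893).
Factor out 2: 14 = 2·7. Since 893 ≡ 5 (mod 8), (2/893) = -1. Now have -(7/893).
893 ≡ 1 (mod 4), so quadratic reciprocity gives (7/893) = (893/7). Reduce: 893 ≡ 4 (mod 7). Now have -(4/7).
Factor out 2: 4 = 2^2. Since 7 ≡ 7 (mod 8), (2/7) = +1, and (2/7)^2 = +1. Now have -(1/7).
(1/7) = 1. Collecting the sign factors: -1.
Second factor (1658/907):
Reduce the numerator: 1658 ≡ 751 (mod 907), so (1658/907) = (751/907).
Both 751 ≡ 3 and 907 ≡ 3 (mod 4), so reciprocity gives (751/907) = -(907/751). Reduce: 907 ≡ 156 (mod 751). Now have -(156/751).
Factor out 2: 156 = 2^2·39. Since 751 ≡ 7 (mod 8), (2/751) = +1, and (2/751)^2 = +1. Now have -(39/751).
Both 39 ≡ 3 and 751 ≡ 3 (mod 4), so reciprocity gives (39/751) = -(751/39). Reduce: 751 ≡ 10 (mod 39). Now have (10/39).
Factor out 2: 10 = 2·5. Since 39 ≡ 7 (mod 8), (2/39) = +1. Now have (5/39).
5 ≡ 1 (mod 4), so quadratic reciprocity gives (5/39) = (39/5). Reduce: 39 ≡ 4 (mod 5). Now have (4/5).
Factor out 2: 4 = 2^2. Since 5 ≡ 5 (mod 8), (2/5) = -1, and (2/5)^2 = +1. Now have (1/5).
(1/5) = 1. Collecting the sign factors: 1.
Product: (-1)·(1) = -1.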